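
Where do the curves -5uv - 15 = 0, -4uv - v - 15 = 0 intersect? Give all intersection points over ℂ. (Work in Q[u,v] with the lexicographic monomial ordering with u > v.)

Compute a lex Gröbner basis by Buchberger's algorithm.
f_1 = -5uv - 15, LT = uv.
f_2 = -4uv - v - 15, LT = uv.

S(f_1,f_2): lcm = uv. S = -1/4v - 3/4.
  leading term v: no divisor's leading term divides it; move -1/4v to the remainder.
  leading term 1: no divisor's leading term divides it; move -3/4 to the remainder.
  remainder -1/4v - 3/4 ≠ 0; add h_3 = -1/4v - 3/4 to the basis.

S(f_1,h_3): lcm = uv. S = -3u + 3.
  leading term u: no divisor's leading term divides it; move -3u to the remainder.
  leading term 1: no divisor's leading term divides it; move 3 to the remainder.
  remainder -3u + 3 ≠ 0; add h_4 = -3u + 3 to the basis.

The other S-polynomials (S(f_2,h_3), S(f_1,h_4), S(f_2,h_4), S(h_3,h_4)) all reduce to 0 modulo the current basis, so we have a Gröbner basis.
Inter-reduce: drop elements whose leading term is divisible by another's, tail-reduce, and make monic.
Reduced Gröbner basis: {u - 1, v + 3}.

Since the basis is lex-ordered, v + 3 is univariate in v. Its roots are {-3}. Back-substituting each root into the other basis elements fixes the other coordinates.
  v = -3: the earlier basis element becomes u - 1 = 0, giving u = 1 — point (1, -3).
Each listed point satisfies every original equation (direct substitution).
This is the nonlinear analogue of row-reducing a linear system.

{(1, -3)}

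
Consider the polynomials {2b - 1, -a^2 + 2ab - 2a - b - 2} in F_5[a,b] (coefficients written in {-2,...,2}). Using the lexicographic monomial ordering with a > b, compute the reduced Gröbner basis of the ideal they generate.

G = {a^2 + a, b + 2}

f_1 = 2b - 1, LT = b.
f_2 = -a^2 + 2ab - 2a - b - 2, LT = a^2.

The S-polynomials (S(f_1,f_2)) all reduce to 0 modulo the current basis, so we have a Gröbner basis.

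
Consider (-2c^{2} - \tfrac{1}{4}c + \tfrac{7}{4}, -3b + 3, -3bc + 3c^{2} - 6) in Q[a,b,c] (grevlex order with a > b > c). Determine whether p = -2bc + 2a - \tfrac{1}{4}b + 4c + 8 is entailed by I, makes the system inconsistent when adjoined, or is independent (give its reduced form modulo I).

First compute the reduced Gröbner basis of I by Buchberger's algorithm.
f_1 = -2c^{2} - \tfrac{1}{4}c + \tfrac{7}{4}, LT = c^{2}.
f_2 = -3b + 3, LT = b.
f_3 = -3bc + 3c^{2} - 6, LT = bc.

S(f_1,f_3): lcm = bc^{2}. S = c^{3} + \tfrac{1}{8}bc - \tfrac{7}{8}b - 2c.
  leading term c^{3}: subtract (-\tfrac{1}{2}c)·f_1 from c^{3} + \tfrac{1}{8}bc - \tfrac{7}{8}b - 2c → \tfrac{1}{8}bc - \tfrac{1}{8}c^{2} - \tfrac{7}{8}b - \tfrac{9}{8}c
  leading term bc: subtract (-\tfrac{1}{24}c)·f_2 from \tfrac{1}{8}bc - \tfrac{1}{8}c^{2} - \tfrac{7}{8}b - \tfrac{9}{8}c → -\tfrac{1}{8}c^{2} - \tfrac{7}{8}b - c
  leading term c^{2}: subtract (\tfrac{1}{16})·f_1 from -\tfrac{1}{8}c^{2} - \tfrac{7}{8}b - c → -\tfrac{7}{8}b - \tfrac{63}{64}c - \tfrac{7}{64}
  leading term b: subtract (\tfrac{7}{24})·f_2 from -\tfrac{7}{8}b - \tfrac{63}{64}c - \tfrac{7}{64} → -\tfrac{63}{64}c - \tfrac{63}{64}
  leading term c: no divisor's leading term divides it; move -\tfrac{63}{64}c to the remainder.
  leading term 1: no divisor's leading term divides it; move -\tfrac{63}{64} to the remainder.
  remainder -\tfrac{63}{64}c - \tfrac{63}{64} ≠ 0; add h_4 = -\tfrac{63}{64}c - \tfrac{63}{64} to the basis.

The other S-polynomials (S(f_1,f_2), S(f_2,f_3), S(f_1,h_4), S(f_2,h_4), S(f_3,h_4)) all reduce to 0 modulo the current basis, so we have a Gröbner basis.
Inter-reduce: drop elements whose leading term is divisible by another's, tail-reduce, and make monic.
Reduced Gröbner basis: {b - 1, c + 1}.
Label its elements g_1 = b - 1, g_2 = c + 1.

Reduce p = -2bc + 2a - \tfrac{1}{4}b + 4c + 8 modulo G:
  leading term bc: subtract (-2c)·g_1 from -2bc + 2a - \tfrac{1}{4}b + 4c + 8 → 2a - \tfrac{1}{4}b + 2c + 8
  leading term a: no divisor's leading term divides it; move 2a to the remainder.
  leading term b: subtract (-\tfrac{1}{4})·g_1 from -\tfrac{1}{4}b + 2c + 8 → 2c + \tfrac{31}{4}
  leading term c: subtract (2)·g_2 from 2c + \tfrac{31}{4} → \tfrac{23}{4}
  leading term 1: no divisor's leading term divides it; move \tfrac{23}{4} to the remainder.
  normal form = 2a + \tfrac{23}{4}.
The normal form is nonzero, so p ∉ I. Since p minus its normal form lies in I, I + (p) = I + (r) where r = 2a + \tfrac{23}{4}; decide whether this ideal is the whole ring.
Run Buchberger on G together with r (pairs among the g_i already reduce to 0 since G is a Gröbner basis):
g_1 = b - 1, LT = b.
g_2 = c + 1, LT = c.
r = 2a + \tfrac{23}{4}, LT = a.

The S-polynomials (S(g_1,g_2), S(g_1,r), S(g_2,r)) all reduce to 0 modulo the current basis, so we have a Gröbner basis.
Inter-reduce: drop elements whose leading term is divisible by another's, tail-reduce, and make monic.
Reduced Gröbner basis: {a + \tfrac{23}{8}, b - 1, c + 1}.
The reduced Gröbner basis of I + (p) is {a + \tfrac{23}{8}, b - 1, c + 1} ≠ {1}, a proper ideal, so the enlarged system stays consistent: p is independent of I, with normal form 2a + \tfrac{23}{4}.

-2bc + 2a - \tfrac{1}{4}b + 4c + 8 is independent of I; its normal form modulo I is 2a + \tfrac{23}{4}.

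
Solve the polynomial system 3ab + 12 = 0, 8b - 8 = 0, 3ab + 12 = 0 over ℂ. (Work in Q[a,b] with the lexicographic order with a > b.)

{(-4, 1)}

Compute a lex Gröbner basis by Buchberger's algorithm.
f_1 = 3ab + 12, LT = ab.
f_2 = 8b - 8, LT = b.
f_3 = 3ab + 12, LT = ab.

S(f_1,f_2): lcm = ab. S = a + 4.
  leading term a: no divisor's leading term divides it; move a to the remainder.
  leading term 1: no divisor's leading term divides it; move 4 to the remainder.
  remainder a + 4 ≠ 0; add h_4 = a + 4 to the basis.

The other S-polynomials (S(f_1,f_3), S(f_2,f_3), S(f_1,h_4), S(f_2,h_4), S(f_3,h_4)) all reduce to 0 modulo the current basis, so we have a Gröbner basis.
Inter-reduce: drop elements whose leading term is divisible by another's, tail-reduce, and make monic.
Reduced Gröbner basis: {a + 4, b - 1}.

Since the basis is lex-ordered, b - 1 is univariate in b. Its roots are {1}. Back-substituting each root into the other basis elements fixes the other coordinates.
  b = 1: the earlier basis element becomes a + 4 = 0, giving a = -4 — point (-4, 1).
Each listed point satisfies every original equation (direct substitution).
A lex Gröbner basis triangularizes the system, enabling back-substitution.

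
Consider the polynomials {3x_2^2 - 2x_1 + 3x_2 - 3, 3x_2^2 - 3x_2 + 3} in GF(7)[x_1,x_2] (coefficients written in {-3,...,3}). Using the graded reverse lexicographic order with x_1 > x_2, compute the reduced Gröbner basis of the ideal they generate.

G = {x_2^2 - x_2 + 1, x_1 - 3x_2 + 3}

f_1 = 3x_2^2 - 2x_1 + 3x_2 - 3, LT = x_2^2.
f_2 = 3x_2^2 - 3x_2 + 3, LT = x_2^2.

S(f_1,f_2): lcm = x_2^2. S = -3x_1 + 2x_2 - 2.
  leading term x_1: no divisor's leading term divides it; move -3x_1 to the remainder.
  leading term x_2: no divisor's leading term divides it; move 2x_2 to the remainder.
  leading term 1: no divisor's leading term divides it; move -2 to the remainder.
  remainder -3x_1 + 2x_2 - 2 ≠ 0; add g_3 = -3x_1 + 2x_2 - 2 to the basis.

The other S-polynomials (S(f_1,g_3), S(f_2,g_3)) all reduce to 0 modulo the current basis, so we have a Gröbner basis.
Inter-reduce: drop elements whose leading term is divisible by another's, tail-reduce, and make monic.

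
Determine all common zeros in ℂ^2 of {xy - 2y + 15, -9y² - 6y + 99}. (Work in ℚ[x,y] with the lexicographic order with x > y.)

{(67/11, -11/3), (-3, 3)}

Compute a lex Gröbner basis by Buchberger's algorithm.
f_1 = xy - 2y + 15, LT = xy.
f_2 = -9y² - 6y + 99, LT = y².

S(f_1,f_2): lcm = xy². S = -⅔xy + 11x - 2y² + 15y.
  leading term xy: subtract (-⅔)·f_1 from -⅔xy + 11x - 2y² + 15y → 11x - 2y² + 41/3y + 10
  leading term x: no divisor's leading term divides it; move 11x to the remainder.
  leading term y²: subtract (2/9)·f_2 from -2y² + 41/3y + 10 → 15y - 12
  leading term y: no divisor's leading term divides it; move 15y to the remainder.
  leading term 1: no divisor's leading term divides it; move -12 to the remainder.
  remainder 11x + 15y - 12 ≠ 0; add h_3 = 11x + 15y - 12 to the basis.

The other S-polynomials (S(f_1,h_3), S(f_2,h_3)) all reduce to 0 modulo the current basis, so we have a Gröbner basis.
Inter-reduce: drop elements whose leading term is divisible by another's, tail-reduce, and make monic.
Reduced Gröbner basis: {x + 15/11y - 12/11, y² + ⅔y - 11}.

A lex Gröbner basis eliminates variables successively. Here y² + ⅔y - 11 depends only on y, with roots {-11/3, 3}; lifting each root through the earlier basis elements recovers the full solutions.
  y = -11/3: the earlier basis element becomes x - 67/11 = 0, giving x = 67/11 — point (67/11, -11/3).
  y = 3: the earlier basis element becomes x + 3 = 0, giving x = -3 — point (-3, 3).
Substituting each solution back into the original system confirms all equations vanish.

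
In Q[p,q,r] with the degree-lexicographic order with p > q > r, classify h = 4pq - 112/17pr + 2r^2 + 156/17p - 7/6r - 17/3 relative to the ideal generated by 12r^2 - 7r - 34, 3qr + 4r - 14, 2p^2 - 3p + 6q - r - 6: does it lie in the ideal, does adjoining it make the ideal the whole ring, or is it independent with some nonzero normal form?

First compute the reduced Gröbner basis of I by Buchberger's algorithm.
f_1 = 12r^2 - 7r - 34, LT = r^2.
f_2 = 3qr + 4r - 14, LT = qr.
f_3 = 2p^2 - 3p + 6q - r - 6, LT = p^2.

S(f_1,f_2): lcm = qr^2. S = -7/12qr - 4/3r^2 - 17/6q + 14/3r.
  leading term qr: subtract (-7/36)·f_2 from -7/12qr - 4/3r^2 - 17/6q + 14/3r → -4/3r^2 - 17/6q + 49/9r - 49/18
  leading term r^2: subtract (-1/9)·f_1 from -4/3r^2 - 17/6q + 49/9r - 49/18 → -17/6q + 14/3r - 13/2
  leading term q: no divisor's leading term divides it; move -17/6q to the remainder.
  leading term r: no divisor's leading term divides it; move 14/3r to the remainder.
  leading term 1: no divisor's leading term divides it; move -13/2 to the remainder.
  remainder -17/6q + 14/3r - 13/2 ≠ 0; add k_4 = -17/6q + 14/3r - 13/2 to the basis.

S(f_1,f_3): leading monomials are coprime, so the S-polynomial reduces to 0 (Buchberger's first criterion).
S(f_2,f_3): leading monomials are coprime, so the S-polynomial reduces to 0 (Buchberger's first criterion).
S(f_1,k_4): leading monomials are coprime, so the S-polynomial reduces to 0 (Buchberger's first criterion).
S(f_2,k_4): lcm = qr. S = 28/17r^2 - 49/51r - 14/3.
  leading term r^2: subtract (7/51)·f_1 from 28/17r^2 - 49/51r - 14/3 → 0
  remainder 0.

S(f_3,k_4): leading monomials are coprime, so the S-polynomial reduces to 0 (Buchberger's first criterion).
Every S-polynomial of the final basis reduces to 0, so we have a Gröbner basis.
Inter-reduce: drop elements whose leading term is divisible by another's, tail-reduce, and make monic.
Reduced Gröbner basis: {p^2 - 3/2p + 151/34r - 168/17, r^2 - 7/12r - 17/6, q - 28/17r + 39/17}.
Label its elements g_1 = p^2 - 3/2p + 151/34r - 168/17, g_2 = r^2 - 7/12r - 17/6, g_3 = q - 28/17r + 39/17.

Reduce h = 4pq - 112/17pr + 2r^2 + 156/17p - 7/6r - 17/3 modulo G:
  leading term pq: subtract (4p)·g_3 from 4pq - 112/17pr + 2r^2 + 156/17p - 7/6r - 17/3 → 2r^2 - 7/6r - 17/3
  leading term r^2: subtract (2)·g_2 from 2r^2 - 7/6r - 17/3 → 0
  normal form = 0.
Since the normal form is 0, h ∈ I.

4pq - 112/17pr + 2r^2 + 156/17p - 7/6r - 17/3 lies in I (it reduces to 0).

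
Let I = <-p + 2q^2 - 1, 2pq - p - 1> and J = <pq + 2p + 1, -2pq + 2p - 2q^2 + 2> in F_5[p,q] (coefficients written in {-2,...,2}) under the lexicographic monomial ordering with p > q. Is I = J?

Two ideals are equal iff their reduced Gröbner bases coincide (the reduced basis is unique for a fixed ordering).
Buchberger on the first generating set:
f_1 = -p + 2q^2 - 1, LT = p.
f_2 = 2pq - p - 1, LT = pq.

S(f_1,f_2): lcm = pq. S = -2p - 2q^3 + q - 2.
  leading term p: subtract (2)·f_1 from -2p - 2q^3 + q - 2 → -2q^3 + q^2 + q
  leading term q^3: no divisor's leading term divides it; move -2q^3 to the remainder.
  leading term q^2: no divisor's leading term divides it; move q^2 to the remainder.
  leading term q: no divisor's leading term divides it; move q to the remainder.
  remainder -2q^3 + q^2 + q ≠ 0; add g_3 = -2q^3 + q^2 + q to the basis.

The other S-polynomials (S(f_1,g_3), S(f_2,g_3)) all reduce to 0 modulo the current basis, so we have a Gröbner basis.
Inter-reduce: drop elements whose leading term is divisible by another's, tail-reduce, and make monic.
Reduced Gröbner basis: {p - 2q^2 + 1, q^3 + 2q^2 + 2q}.

Buchberger on the second generating set:
h_1 = pq + 2p + 1, LT = pq.
h_2 = -2pq + 2p - 2q^2 + 2, LT = pq.

S(h_1,h_2): lcm = pq. S = -2p - q^2 + 2.
  leading term p: no divisor's leading term divides it; move -2p to the remainder.
  leading term q^2: no divisor's leading term divides it; move -q^2 to the remainder.
  leading term 1: no divisor's leading term divides it; move 2 to the remainder.
  remainder -2p - q^2 + 2 ≠ 0; add k_3 = -2p - q^2 + 2 to the basis.

S(h_1,k_3): lcm = pq. S = 2p + 2q^3 + q + 1.
  leading term p: subtract (-1)·k_3 from 2p + 2q^3 + q + 1 → 2q^3 - q^2 + q - 2
  leading term q^3: no divisor's leading term divides it; move 2q^3 to the remainder.
  leading term q^2: no divisor's leading term divides it; move -q^2 to the remainder.
  leading term q: no divisor's leading term divides it; move q to the remainder.
  leading term 1: no divisor's leading term divides it; move -2 to the remainder.
  remainder 2q^3 - q^2 + q - 2 ≠ 0; add k_4 = 2q^3 - q^2 + q - 2 to the basis.

The other S-polynomials (S(h_2,k_3), S(h_1,k_4), S(h_2,k_4), S(k_3,k_4)) all reduce to 0 modulo the current basis, so we have a Gröbner basis.
Inter-reduce: drop elements whose leading term is divisible by another's, tail-reduce, and make monic.
Reduced Gröbner basis: {p - 2q^2 - 1, q^3 + 2q^2 - 2q - 1}.

These differ, so the ideals are not equal.
The choice of monomial ordering does not affect the verdict — as long as both bases are computed under the same ordering, their equality decides ideal equality.

No, the ideals differ.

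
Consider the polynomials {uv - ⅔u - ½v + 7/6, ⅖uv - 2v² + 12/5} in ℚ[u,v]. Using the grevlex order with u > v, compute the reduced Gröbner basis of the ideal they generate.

G = {u² + 47/12u + 25/4v + 4/3, uv - ⅔u - ½v + 7/6, v² - 2/15u - 1/10v - 29/30}

f_1 = uv - ⅔u - ½v + 7/6, LT = uv.
f_2 = ⅖uv - 2v² + 12/5, LT = uv.

S(f_1,f_2): lcm = uv. S = 5v² - ⅔u - ½v - 29/6.
  reduce S modulo (f_1, f_2):
  remainder 5v² - ⅔u - ½v - 29/6 ≠ 0; add g_3 = 5v² - ⅔u - ½v - 29/6 to the basis.

S(f_1,g_3): lcm = uv². S = 2/15u² - 17/30uv - ½v² + 29/30u + 7/6v.
  reduce S modulo (f_1, f_2, g_3):
  remainder 2/15u² + 47/90u + ⅚v + 8/45 ≠ 0; add g_4 = 2/15u² + 47/90u + ⅚v + 8/45 to the basis.

The other S-polynomials (S(f_2,g_3), S(f_1,g_4), S(f_2,g_4), S(g_3,g_4)) all reduce to 0 modulo the current basis, so we have a Gröbner basis.
Inter-reduce: drop elements whose leading term is divisible by another's, tail-reduce, and make monic.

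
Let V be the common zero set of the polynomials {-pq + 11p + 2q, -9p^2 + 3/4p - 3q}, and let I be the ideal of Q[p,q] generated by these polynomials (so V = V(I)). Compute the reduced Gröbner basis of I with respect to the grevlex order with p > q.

f_1 = -pq + 11p + 2q, LT = pq.
f_2 = -9p^2 + 3/4p - 3q, LT = p^2.

S(f_1,f_2): lcm = p^2q. S = -11p^2 - 23/12pq - 1/3q^2.
  leading term p^2: subtract (11/9)·f_2 from -11p^2 - 23/12pq - 1/3q^2 → -23/12pq - 1/3q^2 - 11/12p + 11/3q
  leading term pq: subtract (23/12)·f_1 from -23/12pq - 1/3q^2 - 11/12p + 11/3q → -1/3q^2 - 22p - 1/6q
  leading term q^2: no divisor's leading term divides it; move -1/3q^2 to the remainder.
  leading term p: no divisor's leading term divides it; move -22p to the remainder.
  leading term q: no divisor's leading term divides it; move -1/6q to the remainder.
  remainder -1/3q^2 - 22p - 1/6q ≠ 0; add g_3 = -1/3q^2 - 22p - 1/6q to the basis.

The other S-polynomials (S(f_1,g_3), S(f_2,g_3)) all reduce to 0 modulo the current basis, so we have a Gröbner basis.

G = {p^2 - 1/12p + 1/3q, pq - 11p - 2q, q^2 + 66p + 1/2q}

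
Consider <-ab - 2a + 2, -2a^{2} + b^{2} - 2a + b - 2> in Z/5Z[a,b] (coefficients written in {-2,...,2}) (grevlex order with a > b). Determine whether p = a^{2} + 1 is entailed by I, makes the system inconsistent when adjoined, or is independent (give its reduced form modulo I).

First compute the reduced Gröbner basis of I by Buchberger's algorithm.
f_1 = -ab - 2a + 2, LT = ab.
f_2 = -2a^{2} + b^{2} - 2a + b - 2, LT = a^{2}.

S(f_1,f_2): lcm = a^{2}b. S = -2b^{3} + 2a^{2} - ab - 2b^{2} - 2a - b.
  leading term b^{3}: no divisor's leading term divides it; move -2b^{3} to the remainder.
  leading term a^{2}: subtract (-1)·f_2 from 2a^{2} - ab - 2b^{2} - 2a - b → -ab - b^{2} + a - 2
  leading term ab: subtract (1)·f_1 from -ab - b^{2} + a - 2 → -b^{2} - 2a + 1
  leading term b^{2}: no divisor's leading term divides it; move -b^{2} to the remainder.
  leading term a: no divisor's leading term divides it; move -2a to the remainder.
  leading term 1: no divisor's leading term divides it; move 1 to the remainder.
  remainder -2b^{3} - b^{2} - 2a + 1 ≠ 0; add h_3 = -2b^{3} - b^{2} - 2a + 1 to the basis.

The other S-polynomials (S(f_1,h_3), S(f_2,h_3)) all reduce to 0 modulo the current basis, so we have a Gröbner basis.
Inter-reduce: drop elements whose leading term is divisible by another's, tail-reduce, and make monic.
Reduced Gröbner basis: {b^{3} - 2b^{2} + a + 2, a^{2} + 2b^{2} + a + 2b + 1, ab + 2a - 2}.
Label its elements g_1 = b^{3} - 2b^{2} + a + 2, g_2 = a^{2} + 2b^{2} + a + 2b + 1, g_3 = ab + 2a - 2.

Reduce p = a^{2} + 1 modulo G:
  leading term a^{2}: subtract (1)·g_2 from a^{2} + 1 → -2b^{2} - a - 2b
  leading term b^{2}: no divisor's leading term divides it; move -2b^{2} to the remainder.
  leading term a: no divisor's leading term divides it; move -a to the remainder.
  leading term b: no divisor's leading term divides it; move -2b to the remainder.
  normal form = -2b^{2} - a - 2b.
The normal form is nonzero, so p ∉ I. Since p minus its normal form lies in I, I + (p) = I + (r) where r = -2b^{2} - a - 2b; decide whether this ideal is the whole ring.
Run Buchberger on G together with r (pairs among the g_i already reduce to 0 since G is a Gröbner basis):
g_1 = b^{3} - 2b^{2} + a + 2, LT = b^{3}.
g_2 = a^{2} + 2b^{2} + a + 2b + 1, LT = a^{2}.
g_3 = ab + 2a - 2, LT = ab.
r = -2b^{2} - a - 2b, LT = b^{2}.

S(g_1,r): lcm = b^{3}. S = 2ab + 2b^{2} + a + 2.
  leading term ab: subtract (2)·g_3 from 2ab + 2b^{2} + a + 2 → 2b^{2} + 2a + 1
  leading term b^{2}: subtract (-1)·r from 2b^{2} + 2a + 1 → a - 2b + 1
  leading term a: no divisor's leading term divides it; move a to the remainder.
  leading term b: no divisor's leading term divides it; move -2b to the remainder.
  leading term 1: no divisor's leading term divides it; move 1 to the remainder.
  remainder a - 2b + 1 ≠ 0; add m_5 = a - 2b + 1 to the basis.

S(g_3,r): lcm = ab^{2}. S = 2a^{2} + ab - 2b.
  leading term a^{2}: subtract (2)·g_2 from 2a^{2} + ab - 2b → ab + b^{2} - 2a - b - 2
  leading term ab: subtract (1)·g_3 from ab + b^{2} - 2a - b - 2 → b^{2} + a - b
  leading term b^{2}: subtract (2)·r from b^{2} + a - b → -2a - 2b
  leading term a: subtract (-2)·m_5 from -2a - 2b → -b + 2
  leading term b: no divisor's leading term divides it; move -b to the remainder.
  leading term 1: no divisor's leading term divides it; move 2 to the remainder.
  remainder -b + 2 ≠ 0; add m_6 = -b + 2 to the basis.

The other S-polynomials (S(g_1,g_2), S(g_1,g_3), S(g_2,g_3), S(g_2,r), S(g_1,m_5), S(g_2,m_5), S(g_3,m_5), S(r,m_5), S(g_1,m_6), S(g_2,m_6), S(g_3,m_6), S(r,m_6), S(m_5,m_6)) all reduce to 0 modulo the current basis, so we have a Gröbner basis.
Inter-reduce: drop elements whose leading term is divisible by another's, tail-reduce, and make monic.
Reduced Gröbner basis: {a + 2, b - 2}.
The reduced Gröbner basis of I + (p) is {a + 2, b - 2} ≠ {1}, a proper ideal, so the enlarged system stays consistent: p is independent of I, with normal form -2b^{2} - a - 2b.

Ideal membership is decidable via reduction modulo a Gröbner basis.

a^{2} + 1 is independent of I; its normal form modulo I is -2b^{2} - a - 2b.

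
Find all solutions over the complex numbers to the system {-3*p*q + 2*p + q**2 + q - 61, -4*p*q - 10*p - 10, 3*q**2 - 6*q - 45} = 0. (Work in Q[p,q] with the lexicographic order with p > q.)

{(5, -3)}

Compute a lex Gröbner basis by Buchberger's algorithm.
f_1 = -3*p*q + 2*p + q**2 + q - 61, LT = p*q.
f_2 = -4*p*q - 10*p - 10, LT = p*q.
f_3 = 3*q**2 - 6*q - 45, LT = q**2.

S(f_1,f_2): lcm = p*q. S = -19/6*p - 1/3*q**2 - 1/3*q + 107/6.
  leading term p: no divisor's leading term divides it; move -19/6*p to the remainder.
  leading term q**2: subtract (-1/9)·f_3 from -1/3*q**2 - 1/3*q + 107/6 → -q + 77/6
  leading term q: no divisor's leading term divides it; move -q to the remainder.
  leading term 1: no divisor's leading term divides it; move 77/6 to the remainder.
  remainder -19/6*p - q + 77/6 ≠ 0; add h_4 = -19/6*p - q + 77/6 to the basis.

S(f_1,f_3): lcm = p*q**2. S = 4/3*p*q + 15*p - 1/3*q**3 - 1/3*q**2 + 61/3*q.
  leading term p*q: subtract (-4/9)·f_1 from 4/3*p*q + 15*p - 1/3*q**3 - 1/3*q**2 + 61/3*q → 143/9*p - 1/3*q**3 + 1/9*q**2 + 187/9*q - 244/9
  leading term p: subtract (-286/57)·h_4 from 143/9*p - 1/3*q**3 + 1/9*q**2 + 187/9*q - 244/9 → -1/3*q**3 + 1/9*q**2 + 2695/171*q + 2125/57
  leading term q**3: subtract (-1/9*q)·f_3 from -1/3*q**3 + 1/9*q**2 + 2695/171*q + 2125/57 → -5/9*q**2 + 1840/171*q + 2125/57
  leading term q**2: subtract (-5/27)·f_3 from -5/9*q**2 + 1840/171*q + 2125/57 → 550/57*q + 550/19
  leading term q: no divisor's leading term divides it; move 550/57*q to the remainder.
  leading term 1: no divisor's leading term divides it; move 550/19 to the remainder.
  remainder 550/57*q + 550/19 ≠ 0; add h_5 = 550/57*q + 550/19 to the basis.

The other S-polynomials (S(f_2,f_3), S(f_1,h_4), S(f_2,h_4), S(f_3,h_4), S(f_1,h_5), S(f_2,h_5), S(f_3,h_5), S(h_4,h_5)) all reduce to 0 modulo the current basis, so we have a Gröbner basis.
Inter-reduce: drop elements whose leading term is divisible by another's, tail-reduce, and make monic.
Reduced Gröbner basis: {p - 5, q + 3}.

A lex Gröbner basis eliminates variables successively. Here q + 3 depends only on q, with roots {-3}; lifting each root through the earlier basis elements recovers the full solutions.
  q = -3: the earlier basis element becomes p - 5 = 0, giving p = 5 — point (5, -3).
This is the nonlinear analogue of row-reducing a linear system.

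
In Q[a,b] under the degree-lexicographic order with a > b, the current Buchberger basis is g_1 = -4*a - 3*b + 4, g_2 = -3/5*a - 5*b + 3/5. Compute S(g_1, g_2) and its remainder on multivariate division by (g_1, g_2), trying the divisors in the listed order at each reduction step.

lcm(LM(g_1), LM(g_2)) = a.
S = (lcm/LT(g_1))·g_1 − (lcm/LT(g_2))·g_2 = -91/12*b.
Reduce S modulo (g_1, g_2) in that order:
  leading term b: no divisor's leading term divides it; move -91/12*b to the remainder.
The remainder -91/12*b is nonzero, so it would be added as the next basis element.

S(g_1, g_2) = -91/12*b; remainder on division = -91/12*b.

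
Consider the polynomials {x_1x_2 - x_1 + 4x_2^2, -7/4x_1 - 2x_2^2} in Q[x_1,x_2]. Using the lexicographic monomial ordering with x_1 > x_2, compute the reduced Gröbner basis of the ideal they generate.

This is the nonlinear analogue of row-reducing a linear system.

f_1 = x_1x_2 - x_1 + 4x_2^2, LT = x_1x_2.
f_2 = -7/4x_1 - 2x_2^2, LT = x_1.

S(f_1,f_2): lcm = x_1x_2. S = -x_1 - 8/7x_2^3 + 4x_2^2.
  leading term x_1: subtract (4/7)·f_2 from -x_1 - 8/7x_2^3 + 4x_2^2 → -8/7x_2^3 + 36/7x_2^2
  leading term x_2^3: no divisor's leading term divides it; move -8/7x_2^3 to the remainder.
  leading term x_2^2: no divisor's leading term divides it; move 36/7x_2^2 to the remainder.
  remainder -8/7x_2^3 + 36/7x_2^2 ≠ 0; add g_3 = -8/7x_2^3 + 36/7x_2^2 to the basis.

The other S-polynomials (S(f_1,g_3), S(f_2,g_3)) all reduce to 0 modulo the current basis, so we have a Gröbner basis.
Inter-reduce: drop elements whose leading term is divisible by another's, tail-reduce, and make monic.

G = {x_1 + 8/7x_2^2, x_2^3 - 9/2x_2^2}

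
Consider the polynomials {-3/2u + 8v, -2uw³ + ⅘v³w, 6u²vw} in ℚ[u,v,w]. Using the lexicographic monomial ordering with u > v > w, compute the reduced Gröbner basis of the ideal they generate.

G = {u - 16/3v, v³w, vw³}

f_1 = -3/2u + 8v, LT = u.
f_2 = -2uw³ + ⅘v³w, LT = uw³.
f_3 = 6u²vw, LT = u²vw.

S(f_1,f_2): lcm = uw³. S = ⅖v³w - 16/3vw³.
  leading term v³w: no divisor's leading term divides it; move ⅖v³w to the remainder.
  leading term vw³: no divisor's leading term divides it; move -16/3vw³ to the remainder.
  remainder ⅖v³w - 16/3vw³ ≠ 0; add g_4 = ⅖v³w - 16/3vw³ to the basis.

S(f_1,f_3): lcm = u²vw. S = -16/3uv²w.
  leading term uv²w: subtract (32/9v²w)·f_1 from -16/3uv²w → -256/9v³w
  leading term v³w: subtract (-640/9)·g_4 from -256/9v³w → -10240/27vw³
  leading term vw³: no divisor's leading term divides it; move -10240/27vw³ to the remainder.
  remainder -10240/27vw³ ≠ 0; add g_5 = -10240/27vw³ to the basis.

S(f_2,f_3): lcm = u²vw³. S = -⅖uv⁴w.
  leading term uv⁴w: subtract (4/15v⁴w)·f_1 from -⅖uv⁴w → -32/15v⁵w
  leading term v⁵w: subtract (-16/3v²)·g_4 from -32/15v⁵w → -256/9v³w³
  leading term v³w³: subtract (-640/9w²)·g_4 from -256/9v³w³ → -10240/27vw⁵
  leading term vw⁵: subtract (w²)·g_5 from -10240/27vw⁵ → 0
  remainder 0.

S(f_1,g_4): leading monomials are coprime, so the S-polynomial reduces to 0 (Buchberger's first criterion).
S(f_2,g_4): lcm = uv³w³. S = 40/3uvw⁵ - ⅖v⁶w.
  leading term uvw⁵: subtract (-80/9vw⁵)·f_1 from 40/3uvw⁵ - ⅖v⁶w → -⅖v⁶w + 640/9v²w⁵
  leading term v⁶w: subtract (-v³)·g_4 from -⅖v⁶w + 640/9v²w⁵ → -16/3v⁴w³ + 640/9v²w⁵
  leading term v⁴w³: subtract (-40/3vw²)·g_4 from -16/3v⁴w³ + 640/9v²w⁵ → 0
  remainder 0.

S(f_3,g_4): lcm = u²v³w. S = 40/3u²vw³.
  leading term u²vw³: subtract (-80/9uvw³)·f_1 from 40/3u²vw³ → 640/9uv²w³
  leading term uv²w³: subtract (-1280/27v²w³)·f_1 from 640/9uv²w³ → 10240/27v³w³
  leading term v³w³: subtract (25600/27w²)·g_4 from 10240/27v³w³ → 409600/81vw⁵
  leading term vw⁵: subtract (-40/3w²)·g_5 from 409600/81vw⁵ → 0
  remainder 0.

S(f_1,g_5): leading monomials are coprime, so the S-polynomial reduces to 0 (Buchberger's first criterion).
S(f_2,g_5): lcm = uvw³. S = -⅖v⁴w.
  leading term v⁴w: subtract (-v)·g_4 from -⅖v⁴w → -16/3v²w³
  leading term v²w³: subtract (9/640v)·g_5 from -16/3v²w³ → 0
  remainder 0.

S(f_3,g_5): lcm = u²vw³. S = 0.
  remainder 0.

S(g_4,g_5): lcm = v³w³. S = -40/3vw⁵.
  leading term vw⁵: subtract (9/256w²)·g_5 from -40/3vw⁵ → 0
  remainder 0.

Every S-polynomial of the final basis reduces to 0, so we have a Gröbner basis.
Inter-reduce: drop elements whose leading term is divisible by another's, tail-reduce, and make monic.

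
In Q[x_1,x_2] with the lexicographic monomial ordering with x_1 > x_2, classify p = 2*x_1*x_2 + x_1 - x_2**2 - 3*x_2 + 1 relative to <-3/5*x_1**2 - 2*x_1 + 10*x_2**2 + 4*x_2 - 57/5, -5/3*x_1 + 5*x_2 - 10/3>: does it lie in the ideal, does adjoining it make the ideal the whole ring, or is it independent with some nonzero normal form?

2*x_1*x_2 + x_1 - x_2**2 - 3*x_2 + 1 is independent of I; its normal form modulo I is -222/23*x_2 + 222/23.

First compute the reduced Gröbner basis of I by Buchberger's algorithm.
f_1 = -3/5*x_1**2 - 2*x_1 + 10*x_2**2 + 4*x_2 - 57/5, LT = x_1**2.
f_2 = -5/3*x_1 + 5*x_2 - 10/3, LT = x_1.

S(f_1,f_2): lcm = x_1**2. S = 3*x_1*x_2 + 4/3*x_1 - 50/3*x_2**2 - 20/3*x_2 + 19.
  leading term x_1*x_2: subtract (-9/5*x_2)·f_2 from 3*x_1*x_2 + 4/3*x_1 - 50/3*x_2**2 - 20/3*x_2 + 19 → 4/3*x_1 - 23/3*x_2**2 - 38/3*x_2 + 19
  leading term x_1: subtract (-4/5)·f_2 from 4/3*x_1 - 23/3*x_2**2 - 38/3*x_2 + 19 → -23/3*x_2**2 - 26/3*x_2 + 49/3
  leading term x_2**2: no divisor's leading term divides it; move -23/3*x_2**2 to the remainder.
  leading term x_2: no divisor's leading term divides it; move -26/3*x_2 to the remainder.
  leading term 1: no divisor's leading term divides it; move 49/3 to the remainder.
  remainder -23/3*x_2**2 - 26/3*x_2 + 49/3 ≠ 0; add h_3 = -23/3*x_2**2 - 26/3*x_2 + 49/3 to the basis.

The other S-polynomials (S(f_1,h_3), S(f_2,h_3)) all reduce to 0 modulo the current basis, so we have a Gröbner basis.
Inter-reduce: drop elements whose leading term is divisible by another's, tail-reduce, and make monic.
Reduced Gröbner basis: {x_1 - 3*x_2 + 2, x_2**2 + 26/23*x_2 - 49/23}.
Label its elements g_1 = x_1 - 3*x_2 + 2, g_2 = x_2**2 + 26/23*x_2 - 49/23.

Reduce p = 2*x_1*x_2 + x_1 - x_2**2 - 3*x_2 + 1 modulo G:
  leading term x_1*x_2: subtract (2*x_2)·g_1 from 2*x_1*x_2 + x_1 - x_2**2 - 3*x_2 + 1 → x_1 + 5*x_2**2 - 7*x_2 + 1
  leading term x_1: subtract (1)·g_1 from x_1 + 5*x_2**2 - 7*x_2 + 1 → 5*x_2**2 - 4*x_2 - 1
  leading term x_2**2: subtract (5)·g_2 from 5*x_2**2 - 4*x_2 - 1 → -222/23*x_2 + 222/23
  leading term x_2: no divisor's leading term divides it; move -222/23*x_2 to the remainder.
  leading term 1: no divisor's leading term divides it; move 222/23 to the remainder.
  normal form = -222/23*x_2 + 222/23.
The normal form is nonzero, so p ∉ I. Since p minus its normal form lies in I, I + (p) = I + (r) where r = -222/23*x_2 + 222/23; decide whether this ideal is the whole ring.
Run Buchberger on G together with r (pairs among the g_i already reduce to 0 since G is a Gröbner basis):
g_1 = x_1 - 3*x_2 + 2, LT = x_1.
g_2 = x_2**2 + 26/23*x_2 - 49/23, LT = x_2**2.
r = -222/23*x_2 + 222/23, LT = x_2.

The S-polynomials (S(g_1,g_2), S(g_1,r), S(g_2,r)) all reduce to 0 modulo the current basis, so we have a Gröbner basis.
Inter-reduce: drop elements whose leading term is divisible by another's, tail-reduce, and make monic.
Reduced Gröbner basis: {x_1 - 1, x_2 - 1}.
The reduced Gröbner basis of I + (p) is {x_1 - 1, x_2 - 1} ≠ {1}, a proper ideal, so the enlarged system stays consistent: p is independent of I, with normal form -222/23*x_2 + 222/23.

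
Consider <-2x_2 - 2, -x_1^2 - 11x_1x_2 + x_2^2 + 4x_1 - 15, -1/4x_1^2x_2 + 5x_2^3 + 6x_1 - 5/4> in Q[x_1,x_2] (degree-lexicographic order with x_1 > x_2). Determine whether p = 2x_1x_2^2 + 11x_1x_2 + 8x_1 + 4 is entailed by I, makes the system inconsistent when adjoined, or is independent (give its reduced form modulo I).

First compute the reduced Gröbner basis of I by Buchberger's algorithm.
f_1 = -2x_2 - 2, LT = x_2.
f_2 = -x_1^2 - 11x_1x_2 + x_2^2 + 4x_1 - 15, LT = x_1^2.
f_3 = -1/4x_1^2x_2 + 5x_2^3 + 6x_1 - 5/4, LT = x_1^2x_2.

S(f_1,f_2): leading monomials are coprime, so the S-polynomial reduces to 0 (Buchberger's first criterion).
S(f_1,f_3): lcm = x_1^2x_2. S = 20x_2^3 + x_1^2 + 24x_1 - 5.
  leading term x_2^3: subtract (-10x_2^2)·f_1 from 20x_2^3 + x_1^2 + 24x_1 - 5 → x_1^2 - 20x_2^2 + 24x_1 - 5
  leading term x_1^2: subtract (-1)·f_2 from x_1^2 - 20x_2^2 + 24x_1 - 5 → -11x_1x_2 - 19x_2^2 + 28x_1 - 20
  leading term x_1x_2: subtract (11/2x_1)·f_1 from -11x_1x_2 - 19x_2^2 + 28x_1 - 20 → -19x_2^2 + 39x_1 - 20
  leading term x_2^2: subtract (19/2x_2)·f_1 from -19x_2^2 + 39x_1 - 20 → 39x_1 + 19x_2 - 20
  leading term x_1: no divisor's leading term divides it; move 39x_1 to the remainder.
  leading term x_2: subtract (-19/2)·f_1 from 19x_2 - 20 → -39
  leading term 1: no divisor's leading term divides it; move -39 to the remainder.
  remainder 39x_1 - 39 ≠ 0; add h_4 = 39x_1 - 39 to the basis.

S(f_2,f_3): lcm = x_1^2x_2. S = 11x_1x_2^2 + 19x_2^3 - 4x_1x_2 + 24x_1 + 15x_2 - 5.
  leading term x_1x_2^2: subtract (-11/2x_1x_2)·f_1 from 11x_1x_2^2 + 19x_2^3 - 4x_1x_2 + 24x_1 + 15x_2 - 5 → 19x_2^3 - 15x_1x_2 + 24x_1 + 15x_2 - 5
  leading term x_2^3: subtract (-19/2x_2^2)·f_1 from 19x_2^3 - 15x_1x_2 + 24x_1 + 15x_2 - 5 → -15x_1x_2 - 19x_2^2 + 24x_1 + 15x_2 - 5
  leading term x_1x_2: subtract (15/2x_1)·f_1 from -15x_1x_2 - 19x_2^2 + 24x_1 + 15x_2 - 5 → -19x_2^2 + 39x_1 + 15x_2 - 5
  leading term x_2^2: subtract (19/2x_2)·f_1 from -19x_2^2 + 39x_1 + 15x_2 - 5 → 39x_1 + 34x_2 - 5
  leading term x_1: subtract (1)·h_4 from 39x_1 + 34x_2 - 5 → 34x_2 + 34
  leading term x_2: subtract (-17)·f_1 from 34x_2 + 34 → 0
  remainder 0.

S(f_1,h_4): leading monomials are coprime, so the S-polynomial reduces to 0 (Buchberger's first criterion).
S(f_2,h_4): lcm = x_1^2. S = 11x_1x_2 - x_2^2 - 3x_1 + 15.
  leading term x_1x_2: subtract (-11/2x_1)·f_1 from 11x_1x_2 - x_2^2 - 3x_1 + 15 → -x_2^2 - 14x_1 + 15
  leading term x_2^2: subtract (1/2x_2)·f_1 from -x_2^2 - 14x_1 + 15 → -14x_1 + x_2 + 15
  leading term x_1: subtract (-14/39)·h_4 from -14x_1 + x_2 + 15 → x_2 + 1
  leading term x_2: subtract (-1/2)·f_1 from x_2 + 1 → 0
  remainder 0.

S(f_3,h_4): lcm = x_1^2x_2. S = -20x_2^3 + x_1x_2 - 24x_1 + 5.
  leading term x_2^3: subtract (10x_2^2)·f_1 from -20x_2^3 + x_1x_2 - 24x_1 + 5 → x_1x_2 + 20x_2^2 - 24x_1 + 5
  leading term x_1x_2: subtract (-1/2x_1)·f_1 from x_1x_2 + 20x_2^2 - 24x_1 + 5 → 20x_2^2 - 25x_1 + 5
  leading term x_2^2: subtract (-10x_2)·f_1 from 20x_2^2 - 25x_1 + 5 → -25x_1 - 20x_2 + 5
  leading term x_1: subtract (-25/39)·h_4 from -25x_1 - 20x_2 + 5 → -20x_2 - 20
  leading term x_2: subtract (10)·f_1 from -20x_2 - 20 → 0
  remainder 0.

Every S-polynomial of the final basis reduces to 0, so we have a Gröbner basis.
Inter-reduce: drop elements whose leading term is divisible by another's, tail-reduce, and make monic.
Reduced Gröbner basis: {x_1 - 1, x_2 + 1}.
Label its elements g_1 = x_1 - 1, g_2 = x_2 + 1.

Reduce p = 2x_1x_2^2 + 11x_1x_2 + 8x_1 + 4 modulo G:
  leading term x_1x_2^2: subtract (2x_2^2)·g_1 from 2x_1x_2^2 + 11x_1x_2 + 8x_1 + 4 → 11x_1x_2 + 2x_2^2 + 8x_1 + 4
  leading term x_1x_2: subtract (11x_2)·g_1 from 11x_1x_2 + 2x_2^2 + 8x_1 + 4 → 2x_2^2 + 8x_1 + 11x_2 + 4
  leading term x_2^2: subtract (2x_2)·g_2 from 2x_2^2 + 8x_1 + 11x_2 + 4 → 8x_1 + 9x_2 + 4
  leading term x_1: subtract (8)·g_1 from 8x_1 + 9x_2 + 4 → 9x_2 + 12
  leading term x_2: subtract (9)·g_2 from 9x_2 + 12 → 3
  leading term 1: no divisor's leading term divides it; move 3 to the remainder.
  normal form = 3.
The normal form is nonzero, so p ∉ I. Since p minus its normal form lies in I, I + (p) = I + (r) where r = 3; decide whether this ideal is the whole ring.
Here r = 3 is a nonzero constant, hence a unit: 1 ∈ I + (p), the Gröbner basis of I + (p) is {1}, and the enlarged system has no common solution — adjoining p is inconsistent.

Adjoining 2x_1x_2^2 + 11x_1x_2 + 8x_1 + 4 makes the ideal the whole ring: the system is inconsistent.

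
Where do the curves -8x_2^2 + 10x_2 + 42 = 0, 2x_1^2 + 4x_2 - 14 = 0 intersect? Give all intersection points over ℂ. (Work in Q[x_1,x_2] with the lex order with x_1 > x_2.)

{(-sqrt(42)/2, -7/4), (sqrt(42)/2, -7/4), (-1, 3), (1, 3)}

Compute a lex Gröbner basis by Buchberger's algorithm.
f_1 = -8x_2^2 + 10x_2 + 42, LT = x_2^2.
f_2 = 2x_1^2 + 4x_2 - 14, LT = x_1^2.

S(f_1,f_2): leading monomials are coprime, so the S-polynomial reduces to 0 (Buchberger's first criterion).
Every S-polynomial of the final basis reduces to 0, so we have a Gröbner basis.
Inter-reduce: drop elements whose leading term is divisible by another's, tail-reduce, and make monic.
Reduced Gröbner basis: {x_1^2 + 2x_2 - 7, x_2^2 - 5/4x_2 - 21/4}.

Since the basis is lex-ordered, x_2^2 - 5/4x_2 - 21/4 is univariate in x_2. Its roots are {-7/4, 3}. Back-substituting each root into the other basis elements fixes the other coordinates.
  x_2 = -7/4: the earlier basis element becomes x_1^2 - 21/2 = 0, giving x_1 = -sqrt(42)/2, sqrt(42)/2 — points (-sqrt(42)/2, -7/4), (sqrt(42)/2, -7/4).
  x_2 = 3: the earlier basis element becomes x_1^2 - 1 = 0, giving x_1 = -1, 1 — points (-1, 3), (1, 3).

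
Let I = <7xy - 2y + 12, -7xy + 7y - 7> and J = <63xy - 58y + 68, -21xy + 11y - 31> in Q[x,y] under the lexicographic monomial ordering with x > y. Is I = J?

Yes, the ideals are equal.

Two ideals are equal iff their reduced Gröbner bases coincide (the reduced basis is unique for a fixed ordering).
Buchberger on the first generating set:
f_1 = 7xy - 2y + 12, LT = xy.
f_2 = -7xy + 7y - 7, LT = xy.

S(f_1,f_2): lcm = xy. S = 5/7y + 5/7.
  leading term y: no divisor's leading term divides it; move 5/7y to the remainder.
  leading term 1: no divisor's leading term divides it; move 5/7 to the remainder.
  remainder 5/7y + 5/7 ≠ 0; add g_3 = 5/7y + 5/7 to the basis.

S(f_1,g_3): lcm = xy. S = -x - 2/7y + 12/7.
  leading term x: no divisor's leading term divides it; move -x to the remainder.
  leading term y: subtract (-2/5)·g_3 from -2/7y + 12/7 → 2
  leading term 1: no divisor's leading term divides it; move 2 to the remainder.
  remainder -x + 2 ≠ 0; add g_4 = -x + 2 to the basis.

The other S-polynomials (S(f_2,g_3), S(f_1,g_4), S(f_2,g_4), S(g_3,g_4)) all reduce to 0 modulo the current basis, so we have a Gröbner basis.
Inter-reduce: drop elements whose leading term is divisible by another's, tail-reduce, and make monic.
Reduced Gröbner basis: {x - 2, y + 1}.

Buchberger on the second generating set:
h_1 = 63xy - 58y + 68, LT = xy.
h_2 = -21xy + 11y - 31, LT = xy.

S(h_1,h_2): lcm = xy. S = -25/63y - 25/63.
  leading term y: no divisor's leading term divides it; move -25/63y to the remainder.
  leading term 1: no divisor's leading term divides it; move -25/63 to the remainder.
  remainder -25/63y - 25/63 ≠ 0; add k_3 = -25/63y - 25/63 to the basis.

S(h_1,k_3): lcm = xy. S = -x - 58/63y + 68/63.
  leading term x: no divisor's leading term divides it; move -x to the remainder.
  leading term y: subtract (58/25)·k_3 from -58/63y + 68/63 → 2
  leading term 1: no divisor's leading term divides it; move 2 to the remainder.
  remainder -x + 2 ≠ 0; add k_4 = -x + 2 to the basis.

The other S-polynomials (S(h_2,k_3), S(h_1,k_4), S(h_2,k_4), S(k_3,k_4)) all reduce to 0 modulo the current basis, so we have a Gröbner basis.
Inter-reduce: drop elements whose leading term is divisible by another's, tail-reduce, and make monic.
Reduced Gröbner basis: {x - 2, y + 1}.

Same reduced basis, so the two generating sets span the same ideal.
The choice of monomial ordering does not affect the verdict — as long as both bases are computed under the same ordering, their equality decides ideal equality.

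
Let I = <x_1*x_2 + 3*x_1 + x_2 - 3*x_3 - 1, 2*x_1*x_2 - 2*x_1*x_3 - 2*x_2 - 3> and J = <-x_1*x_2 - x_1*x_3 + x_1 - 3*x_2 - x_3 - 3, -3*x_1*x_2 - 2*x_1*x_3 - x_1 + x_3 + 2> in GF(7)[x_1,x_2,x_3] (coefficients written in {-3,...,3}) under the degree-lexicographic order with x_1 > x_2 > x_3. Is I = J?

Yes, the ideals are equal.

For a fixed monomial order, each ideal has a unique reduced Gröbner basis; comparing bases decides equality.
Buchberger on the first generating set:
f_1 = x_1*x_2 + 3*x_1 + x_2 - 3*x_3 - 1, LT = x_1*x_2.
f_2 = 2*x_1*x_2 - 2*x_1*x_3 - 2*x_2 - 3, LT = x_1*x_2.

S(f_1,f_2): lcm = x_1*x_2. S = x_1*x_3 + 3*x_1 + 2*x_2 - 3*x_3 - 3.
  leading term x_1*x_3: no divisor's leading term divides it; move x_1*x_3 to the remainder.
  leading term x_1: no divisor's leading term divides it; move 3*x_1 to the remainder.
  leading term x_2: no divisor's leading term divides it; move 2*x_2 to the remainder.
  leading term x_3: no divisor's leading term divides it; move -3*x_3 to the remainder.
  leading term 1: no divisor's leading term divides it; move -3 to the remainder.
  remainder x_1*x_3 + 3*x_1 + 2*x_2 - 3*x_3 - 3 ≠ 0; add g_3 = x_1*x_3 + 3*x_1 + 2*x_2 - 3*x_3 - 3 to the basis.

S(f_1,g_3): lcm = x_1*x_2*x_3. S = -3*x_1*x_2 + 3*x_1*x_3 - 2*x_2**2 - 3*x_2*x_3 - 3*x_3**2 + 3*x_2 - x_3.
  leading term x_1*x_2: subtract (-3)·f_1 from -3*x_1*x_2 + 3*x_1*x_3 - 2*x_2**2 - 3*x_2*x_3 - 3*x_3**2 + 3*x_2 - x_3 → 3*x_1*x_3 - 2*x_2**2 - 3*x_2*x_3 - 3*x_3**2 + 2*x_1 - x_2 - 3*x_3 - 3
  leading term x_1*x_3: subtract (3)·g_3 from 3*x_1*x_3 - 2*x_2**2 - 3*x_2*x_3 - 3*x_3**2 + 2*x_1 - x_2 - 3*x_3 - 3 → -2*x_2**2 - 3*x_2*x_3 - 3*x_3**2 - x_3 - 1
  leading term x_2**2: no divisor's leading term divides it; move -2*x_2**2 to the remainder.
  leading term x_2*x_3: no divisor's leading term divides it; move -3*x_2*x_3 to the remainder.
  leading term x_3**2: no divisor's leading term divides it; move -3*x_3**2 to the remainder.
  leading term x_3: no divisor's leading term divides it; move -x_3 to the remainder.
  leading term 1: no divisor's leading term divides it; move -1 to the remainder.
  remainder -2*x_2**2 - 3*x_2*x_3 - 3*x_3**2 - x_3 - 1 ≠ 0; add g_4 = -2*x_2**2 - 3*x_2*x_3 - 3*x_3**2 - x_3 - 1 to the basis.

The other S-polynomials (S(f_2,g_3), S(f_1,g_4), S(f_2,g_4), S(g_3,g_4)) all reduce to 0 modulo the current basis, so we have a Gröbner basis.
Inter-reduce: drop elements whose leading term is divisible by another's, tail-reduce, and make monic.
Reduced Gröbner basis: {x_1*x_2 + 3*x_1 + x_2 - 3*x_3 - 1, x_1*x_3 + 3*x_1 + 2*x_2 - 3*x_3 - 3, x_2**2 - 2*x_2*x_3 - 2*x_3**2 - 3*x_3 - 3}.

Buchberger on the second generating set:
h_1 = -x_1*x_2 - x_1*x_3 + x_1 - 3*x_2 - x_3 - 3, LT = x_1*x_2.
h_2 = -3*x_1*x_2 - 2*x_1*x_3 - x_1 + x_3 + 2, LT = x_1*x_2.

S(h_1,h_2): lcm = x_1*x_2. S = -2*x_1*x_3 + x_1 + 3*x_2 - x_3 - 1.
  leading term x_1*x_3: no divisor's leading term divides it; move -2*x_1*x_3 to the remainder.
  leading term x_1: no divisor's leading term divides it; move x_1 to the remainder.
  leading term x_2: no divisor's leading term divides it; move 3*x_2 to the remainder.
  leading term x_3: no divisor's leading term divides it; move -x_3 to the remainder.
  leading term 1: no divisor's leading term divides it; move -1 to the remainder.
  remainder -2*x_1*x_3 + x_1 + 3*x_2 - x_3 - 1 ≠ 0; add k_3 = -2*x_1*x_3 + x_1 + 3*x_2 - x_3 - 1 to the basis.

S(h_1,k_3): lcm = x_1*x_2*x_3. S = x_1*x_3**2 - 3*x_1*x_2 - x_1*x_3 - 2*x_2**2 - x_2*x_3 + x_3**2 + 3*x_2 + 3*x_3.
  leading term x_1*x_3**2: subtract (3*x_3)·k_3 from x_1*x_3**2 - 3*x_1*x_2 - x_1*x_3 - 2*x_2**2 - x_2*x_3 + x_3**2 + 3*x_2 + 3*x_3 → -3*x_1*x_2 + 3*x_1*x_3 - 2*x_2**2 - 3*x_2*x_3 - 3*x_3**2 + 3*x_2 - x_3
  leading term x_1*x_2: subtract (3)·h_1 from -3*x_1*x_2 + 3*x_1*x_3 - 2*x_2**2 - 3*x_2*x_3 - 3*x_3**2 + 3*x_2 - x_3 → -x_1*x_3 - 2*x_2**2 - 3*x_2*x_3 - 3*x_3**2 - 3*x_1 - 2*x_2 + 2*x_3 + 2
  leading term x_1*x_3: subtract (-3)·k_3 from -x_1*x_3 - 2*x_2**2 - 3*x_2*x_3 - 3*x_3**2 - 3*x_1 - 2*x_2 + 2*x_3 + 2 → -2*x_2**2 - 3*x_2*x_3 - 3*x_3**2 - x_3 - 1
  leading term x_2**2: no divisor's leading term divides it; move -2*x_2**2 to the remainder.
  leading term x_2*x_3: no divisor's leading term divides it; move -3*x_2*x_3 to the remainder.
  leading term x_3**2: no divisor's leading term divides it; move -3*x_3**2 to the remainder.
  leading term x_3: no divisor's leading term divides it; move -x_3 to the remainder.
  leading term 1: no divisor's leading term divides it; move -1 to the remainder.
  remainder -2*x_2**2 - 3*x_2*x_3 - 3*x_3**2 - x_3 - 1 ≠ 0; add k_4 = -2*x_2**2 - 3*x_2*x_3 - 3*x_3**2 - x_3 - 1 to the basis.

The other S-polynomials (S(h_2,k_3), S(h_1,k_4), S(h_2,k_4), S(k_3,k_4)) all reduce to 0 modulo the current basis, so we have a Gröbner basis.
Inter-reduce: drop elements whose leading term is divisible by another's, tail-reduce, and make monic.
Reduced Gröbner basis: {x_1*x_2 + 3*x_1 + x_2 - 3*x_3 - 1, x_1*x_3 + 3*x_1 + 2*x_2 - 3*x_3 - 3, x_2**2 - 2*x_2*x_3 - 2*x_3**2 - 3*x_3 - 3}.

The two bases agree; hence the ideals are identical.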